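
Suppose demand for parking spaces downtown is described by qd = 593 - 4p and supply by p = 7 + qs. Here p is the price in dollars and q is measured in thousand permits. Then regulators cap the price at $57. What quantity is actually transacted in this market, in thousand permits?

Rearranging supply gives qs = p - 7. Setting quantity demanded equal to quantity supplied, 593 - 4p = p - 7, gives p* = 120 and q* = 113.
Because the ceiling (57) lies below the market-clearing price, it is binding.
At p = 57: qd = 593 - 4·57 = 365 and qs = 57 - 7 = 50.
The quantity actually transacted is the short side, supply: 50.

50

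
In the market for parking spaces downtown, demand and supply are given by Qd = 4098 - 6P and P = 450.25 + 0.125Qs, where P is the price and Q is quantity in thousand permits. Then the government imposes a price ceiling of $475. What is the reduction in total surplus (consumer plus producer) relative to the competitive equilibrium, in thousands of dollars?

Rearranging supply gives Qs = 8P - 3602. In a free market, 4098 - 6P = 8P - 3602 gives the equilibrium P* = 550, Q* = 798.
Because the ceiling (475) lies below the market-clearing price, it is binding.
At P = 475: Qd = 4098 - 6·475 = 1248 and Qs = 8·475 - 3602 = 198.
Quantity traded falls to 198. At Q = 198 the demand price is (4098 - 198)/6 = 650 and the supply price is (3602 + 198)/8 = 475.
Deadweight loss = ½ · (650 - 475) · (798 - 198) = ½ · 175 · 600 = 52500.

52500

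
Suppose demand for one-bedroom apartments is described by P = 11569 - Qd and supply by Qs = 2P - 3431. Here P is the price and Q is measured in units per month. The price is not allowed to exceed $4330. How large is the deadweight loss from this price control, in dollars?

Rearranging demand gives Qd = 11569 - P. Without the control the market clears where 11569 - P = 2P - 3431, i.e. P* = 5000 and Q* = 6569.
Since 4330 < 5000, the ceiling is binding.
At P = 4330: Qd = 11569 - 4330 = 7239 and Qs = 2·4330 - 3431 = 5229.
Quantity traded falls to 5229. At Q = 5229 the demand price is 11569 - 5229 = 6340 and the supply price is (3431 + 5229)/2 = 4330.
Deadweight loss = ½ · (6340 - 4330) · (6569 - 5229) = ½ · 2010 · 1340 = 1346700.

1346700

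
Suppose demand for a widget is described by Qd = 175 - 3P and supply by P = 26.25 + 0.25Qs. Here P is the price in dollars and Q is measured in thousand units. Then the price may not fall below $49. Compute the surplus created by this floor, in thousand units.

Rearranging supply gives Qs = 4P - 105. Setting quantity demanded equal to quantity supplied, 175 - 3P = 4P - 105, gives P* = 40 and Q* = 55.
The floor of 49 is above the equilibrium price 40, so it binds.
At P = 49: Qd = 175 - 3·49 = 28 and Qs = 4·49 - 105 = 91.
Surplus = Qs - Qd = 91 - 28 = 63.

63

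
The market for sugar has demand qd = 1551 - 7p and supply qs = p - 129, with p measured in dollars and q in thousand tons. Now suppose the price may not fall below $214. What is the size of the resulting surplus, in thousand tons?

32

In a free market, 1551 - 7p = p - 129 gives the equilibrium p* = 210, q* = 81.
Since 214 > 210, the floor is binding.
At p = 214: qd = 1551 - 7·214 = 53 and qs = 214 - 129 = 85.
Surplus = qs - qd = 85 - 53 = 32.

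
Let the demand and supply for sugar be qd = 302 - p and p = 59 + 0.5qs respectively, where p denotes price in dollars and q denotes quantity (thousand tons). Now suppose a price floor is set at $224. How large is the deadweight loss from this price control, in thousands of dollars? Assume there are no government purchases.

Rearranging supply gives qs = 2p - 118. Setting quantity demanded equal to quantity supplied, 302 - p = 2p - 118, gives p* = 140 and q* = 162.
Since 224 > 140, the floor is binding.
At p = 224: qd = 302 - 224 = 78 and qs = 2·224 - 118 = 330.
Quantity traded falls to 78. At q = 78 the demand price is 302 - 78 = 224 and the supply price is (118 + 78)/2 = 98.
Deadweight loss = ½ · (224 - 98) · (162 - 78) = ½ · 126 · 84 = 5292.

5292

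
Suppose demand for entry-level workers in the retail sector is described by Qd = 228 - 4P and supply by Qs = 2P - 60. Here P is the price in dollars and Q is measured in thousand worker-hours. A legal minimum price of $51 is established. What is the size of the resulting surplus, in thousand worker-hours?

18

Equilibrium: 228 - 4P = 2P - 60, so 288 = 6P and P* = 48, Q* = 36.
The floor of 51 is above the equilibrium price 48, so it binds.
At P = 51: Qd = 228 - 4·51 = 24 and Qs = 2·51 - 60 = 42.
Surplus = Qs - Qd = 42 - 24 = 18.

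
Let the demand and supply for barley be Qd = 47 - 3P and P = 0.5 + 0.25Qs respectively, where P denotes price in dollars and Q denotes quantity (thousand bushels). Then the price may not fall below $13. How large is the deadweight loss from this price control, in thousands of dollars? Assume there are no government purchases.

94.5

Rearranging supply gives Qs = 4P - 2. Without the control the market clears where 47 - 3P = 4P - 2, i.e. P* = 7 and Q* = 26.
Since 13 > 7, the floor is binding.
At P = 13: Qd = 47 - 3·13 = 8 and Qs = 4·13 - 2 = 50.
Quantity traded falls to 8. At Q = 8 the demand price is (47 - 8)/3 = 13 and the supply price is (2 + 8)/4 = 2.5.
Deadweight loss = ½ · (13 - 2.5) · (26 - 8) = ½ · 10.5 · 18 = 94.5.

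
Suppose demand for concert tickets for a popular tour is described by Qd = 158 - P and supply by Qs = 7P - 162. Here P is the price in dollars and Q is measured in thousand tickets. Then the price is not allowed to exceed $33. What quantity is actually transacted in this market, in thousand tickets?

In a free market, 158 - P = 7P - 162 gives the equilibrium P* = 40, Q* = 118.
The ceiling of 33 is below the equilibrium price 40, so it binds.
At P = 33: Qd = 158 - 33 = 125 and Qs = 7·33 - 162 = 69.
The quantity actually transacted is the short side, supply: 69.

69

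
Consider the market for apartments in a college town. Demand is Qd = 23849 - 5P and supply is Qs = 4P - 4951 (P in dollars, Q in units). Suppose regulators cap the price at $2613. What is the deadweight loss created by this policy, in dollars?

1240448.4

Equilibrium: 23849 - 5P = 4P - 4951, so 28800 = 9P and P* = 3200, Q* = 7849.
Because the ceiling (2613) lies below the market-clearing price, it is binding.
At P = 2613: Qd = 23849 - 5·2613 = 10784 and Qs = 4·2613 - 4951 = 5501.
Quantity traded falls to 5501. At Q = 5501 the demand price is (23849 - 5501)/5 = 3669.6 and the supply price is (4951 + 5501)/4 = 2613.
Deadweight loss = ½ · (3669.6 - 2613) · (7849 - 5501) = ½ · 1056.6 · 2348 = 1240448.4.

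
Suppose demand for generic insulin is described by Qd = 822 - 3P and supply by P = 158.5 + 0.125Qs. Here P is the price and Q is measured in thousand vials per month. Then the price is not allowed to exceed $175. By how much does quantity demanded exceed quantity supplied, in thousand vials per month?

165

Rearranging supply gives Qs = 8P - 1268. In a free market, 822 - 3P = 8P - 1268 gives the equilibrium P* = 190, Q* = 252.
Because the ceiling (175) lies below the market-clearing price, it is binding.
At P = 175: Qd = 822 - 3·175 = 297 and Qs = 8·175 - 1268 = 132.
Shortage = Qd - Qs = 297 - 132 = 165.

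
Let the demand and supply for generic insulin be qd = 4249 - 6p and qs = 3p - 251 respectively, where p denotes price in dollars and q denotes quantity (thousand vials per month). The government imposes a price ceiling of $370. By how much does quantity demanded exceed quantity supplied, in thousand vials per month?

1170

Without the control the market clears where 4249 - 6p = 3p - 251, i.e. p* = 500 and q* = 1249.
Because the ceiling (370) lies below the market-clearing price, it is binding.
At p = 370: qd = 4249 - 6·370 = 2029 and qs = 3·370 - 251 = 859.
Shortage = qd - qs = 2029 - 859 = 1170.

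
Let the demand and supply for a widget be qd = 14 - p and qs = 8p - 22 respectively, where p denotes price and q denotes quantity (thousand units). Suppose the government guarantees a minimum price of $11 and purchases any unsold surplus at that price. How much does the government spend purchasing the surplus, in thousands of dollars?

Setting quantity demanded equal to quantity supplied, 14 - p = 8p - 22, gives p* = 4 and q* = 10.
Since 11 > 4, the floor is binding.
At p = 11: qd = 14 - 11 = 3 and qs = 8·11 - 22 = 66.
Surplus = qs - qd = 63.
Government expenditure = surplus × support price = 63 × 11 = 693.

693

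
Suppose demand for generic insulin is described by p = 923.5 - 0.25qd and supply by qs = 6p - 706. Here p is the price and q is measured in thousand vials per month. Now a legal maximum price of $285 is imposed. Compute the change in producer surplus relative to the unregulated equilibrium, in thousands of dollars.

-227695

Rearranging demand gives qd = 3694 - 4p. Setting quantity demanded equal to quantity supplied, 3694 - 4p = 6p - 706, gives p* = 440 and q* = 1934.
Since 285 < 440, the ceiling is binding.
At p = 285: qd = 3694 - 4·285 = 2554 and qs = 6·285 - 706 = 1004.
Producer surplus without the control is ½ · (440 - 353/3) · 1934 = 935089/3.
With the ceiling, producers sell 1004 units at 285, so PS = ½ · (285 - 353/3) · 1004 = 252004/3.
Change in producer surplus = 252004/3 - 935089/3 = -227695.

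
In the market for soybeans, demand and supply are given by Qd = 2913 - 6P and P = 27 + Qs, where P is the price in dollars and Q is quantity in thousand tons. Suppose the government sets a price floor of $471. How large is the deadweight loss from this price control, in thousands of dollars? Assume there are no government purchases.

54621

Rearranging supply gives Qs = P - 27. Setting quantity demanded equal to quantity supplied, 2913 - 6P = P - 27, gives P* = 420 and Q* = 393.
Because the floor (471) lies above the market-clearing price, it is binding.
At P = 471: Qd = 2913 - 6·471 = 87 and Qs = 471 - 27 = 444.
Quantity traded falls to 87. At Q = 87 the demand price is (2913 - 87)/6 = 471 and the supply price is 27 + 87 = 114.
Deadweight loss = ½ · (471 - 114) · (393 - 87) = ½ · 357 · 306 = 54621.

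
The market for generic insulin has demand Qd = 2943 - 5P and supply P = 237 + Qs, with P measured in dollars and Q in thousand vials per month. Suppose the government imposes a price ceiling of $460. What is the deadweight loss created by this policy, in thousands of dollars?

2940

Rearranging supply gives Qs = P - 237. Equilibrium: 2943 - 5P = P - 237, so 3180 = 6P and P* = 530, Q* = 293.
Since 460 < 530, the ceiling is binding.
At P = 460: Qd = 2943 - 5·460 = 643 and Qs = 460 - 237 = 223.
Quantity traded falls to 223. At Q = 223 the demand price is (2943 - 223)/5 = 544 and the supply price is 237 + 223 = 460.
Deadweight loss = ½ · (544 - 460) · (293 - 223) = ½ · 84 · 70 = 2940.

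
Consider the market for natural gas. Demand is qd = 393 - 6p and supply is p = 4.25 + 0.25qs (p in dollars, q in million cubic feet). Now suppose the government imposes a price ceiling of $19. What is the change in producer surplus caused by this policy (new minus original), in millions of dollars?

Rearranging supply gives qs = 4p - 17. Setting quantity demanded equal to quantity supplied, 393 - 6p = 4p - 17, gives p* = 41 and q* = 147.
The ceiling of 19 is below the equilibrium price 41, so it binds.
At p = 19: qd = 393 - 6·19 = 279 and qs = 4·19 - 17 = 59.
Producer surplus without the control is ½ · (41 - 4.25) · 147 = 2701.125.
With the ceiling, producers sell 59 units at 19, so PS = ½ · (19 - 4.25) · 59 = 435.125.
Change in producer surplus = 435.125 - 2701.125 = -2266.

-2266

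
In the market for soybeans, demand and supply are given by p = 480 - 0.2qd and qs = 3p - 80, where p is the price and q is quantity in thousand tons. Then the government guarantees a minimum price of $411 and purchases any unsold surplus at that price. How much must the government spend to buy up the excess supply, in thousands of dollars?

332088

Rearranging demand gives qd = 2400 - 5p. In a free market, 2400 - 5p = 3p - 80 gives the equilibrium p* = 310, q* = 850.
The floor of 411 is above the equilibrium price 310, so it binds.
At p = 411: qd = 2400 - 5·411 = 345 and qs = 3·411 - 80 = 1153.
Surplus = qs - qd = 808.
Government expenditure = surplus × support price = 808 × 411 = 332088.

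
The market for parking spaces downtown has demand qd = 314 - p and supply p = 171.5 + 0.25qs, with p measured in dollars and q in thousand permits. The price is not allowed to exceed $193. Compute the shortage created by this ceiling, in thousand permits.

Rearranging supply gives qs = 4p - 686. Equilibrium: 314 - p = 4p - 686, so 1000 = 5p and p* = 200, q* = 114.
Since 193 < 200, the ceiling is binding.
At p = 193: qd = 314 - 193 = 121 and qs = 4·193 - 686 = 86.
Shortage = qd - qs = 121 - 86 = 35.

35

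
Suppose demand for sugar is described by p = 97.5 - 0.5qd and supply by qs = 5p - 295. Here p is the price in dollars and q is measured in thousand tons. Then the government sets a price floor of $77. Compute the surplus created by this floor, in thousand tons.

Rearranging demand gives qd = 195 - 2p. Without the control the market clears where 195 - 2p = 5p - 295, i.e. p* = 70 and q* = 55.
The floor of 77 is above the equilibrium price 70, so it binds.
At p = 77: qd = 195 - 2·77 = 41 and qs = 5·77 - 295 = 90.
Surplus = qs - qd = 90 - 41 = 49.

49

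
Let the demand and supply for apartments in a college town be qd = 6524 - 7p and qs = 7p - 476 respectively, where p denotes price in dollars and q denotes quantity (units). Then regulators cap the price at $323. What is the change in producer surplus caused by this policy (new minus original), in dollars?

-425596.5

Without the control the market clears where 6524 - 7p = 7p - 476, i.e. p* = 500 and q* = 3024.
Since 323 < 500, the ceiling is binding.
At p = 323: qd = 6524 - 7·323 = 4263 and qs = 7·323 - 476 = 1785.
Producer surplus without the control is ½ · (500 - 68) · 3024 = 653184.
With the ceiling, producers sell 1785 units at 323, so PS = ½ · (323 - 68) · 1785 = 227587.5.
Change in producer surplus = 227587.5 - 653184 = -425596.5.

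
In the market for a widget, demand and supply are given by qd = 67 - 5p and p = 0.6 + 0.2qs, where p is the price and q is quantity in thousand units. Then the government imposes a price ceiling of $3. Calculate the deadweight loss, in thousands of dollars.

Rearranging supply gives qs = 5p - 3. Without the control the market clears where 67 - 5p = 5p - 3, i.e. p* = 7 and q* = 32.
Because the ceiling (3) lies below the market-clearing price, it is binding.
At p = 3: qd = 67 - 5·3 = 52 and qs = 5·3 - 3 = 12.
Quantity traded falls to 12. At q = 12 the demand price is (67 - 12)/5 = 11 and the supply price is (3 + 12)/5 = 3.
Deadweight loss = ½ · (11 - 3) · (32 - 12) = ½ · 8 · 20 = 80.

80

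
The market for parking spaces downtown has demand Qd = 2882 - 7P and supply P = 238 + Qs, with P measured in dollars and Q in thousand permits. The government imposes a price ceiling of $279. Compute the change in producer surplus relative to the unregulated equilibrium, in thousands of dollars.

Rearranging supply gives Qs = P - 238. Without the control the market clears where 2882 - 7P = P - 238, i.e. P* = 390 and Q* = 152.
Since 279 < 390, the ceiling is binding.
At P = 279: Qd = 2882 - 7·279 = 929 and Qs = 279 - 238 = 41.
Producer surplus without the control is ½ · (390 - 238) · 152 = 11552.
With the ceiling, producers sell 41 units at 279, so PS = ½ · (279 - 238) · 41 = 840.5.
Change in producer surplus = 840.5 - 11552 = -10711.5.

-10711.5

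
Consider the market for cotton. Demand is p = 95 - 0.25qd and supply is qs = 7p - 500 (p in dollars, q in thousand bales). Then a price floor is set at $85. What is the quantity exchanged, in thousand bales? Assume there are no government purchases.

40

Rearranging demand gives qd = 380 - 4p. In a free market, 380 - 4p = 7p - 500 gives the equilibrium p* = 80, q* = 60.
Since 85 > 80, the floor is binding.
At p = 85: qd = 380 - 4·85 = 40 and qs = 7·85 - 500 = 95.
The quantity actually transacted is the short side, demand: 40.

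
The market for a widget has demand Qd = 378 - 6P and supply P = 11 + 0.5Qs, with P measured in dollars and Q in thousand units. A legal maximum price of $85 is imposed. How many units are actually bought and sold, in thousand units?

Rearranging supply gives Qs = 2P - 22. Equilibrium: 378 - 6P = 2P - 22, so 400 = 8P and P* = 50, Q* = 78.
Since 85 is above P* = 50, the ceiling does not bind and the free-market outcome prevails.

78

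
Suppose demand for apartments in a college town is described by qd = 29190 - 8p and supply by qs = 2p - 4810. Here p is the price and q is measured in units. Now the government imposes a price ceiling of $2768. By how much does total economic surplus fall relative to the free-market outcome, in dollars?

Setting quantity demanded equal to quantity supplied, 29190 - 8p = 2p - 4810, gives p* = 3400 and q* = 1990.
The ceiling of 2768 is below the equilibrium price 3400, so it binds.
At p = 2768: qd = 29190 - 8·2768 = 7046 and qs = 2·2768 - 4810 = 726.
Quantity traded falls to 726. At q = 726 the demand price is (29190 - 726)/8 = 3558 and the supply price is (4810 + 726)/2 = 2768.
Deadweight loss = ½ · (3558 - 2768) · (1990 - 726) = ½ · 790 · 1264 = 499280.

499280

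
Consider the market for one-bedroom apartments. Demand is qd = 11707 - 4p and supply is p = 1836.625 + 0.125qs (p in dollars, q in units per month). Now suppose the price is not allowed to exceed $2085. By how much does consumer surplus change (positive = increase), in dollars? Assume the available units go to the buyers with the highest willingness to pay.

Rearranging supply gives qs = 8p - 14693. Equilibrium: 11707 - 4p = 8p - 14693, so 26400 = 12p and p* = 2200, q* = 2907.
Since 2085 < 2200, the ceiling is binding.
At p = 2085: qd = 11707 - 4·2085 = 3367 and qs = 8·2085 - 14693 = 1987.
Consumer surplus without the control is ½ · (2926.75 - 2200) · 2907 = 1056331.125.
With the ceiling, 1987 units are sold at 2085 (assume they go to the highest-value buyers). The demand price at q = 1987 is 2430, so CS = ½ · [(2926.75 - 2085) + (2430 - 2085)] · 1987 = 1179036.125.
Change in consumer surplus = 1179036.125 - 1056331.125 = 122705.

122705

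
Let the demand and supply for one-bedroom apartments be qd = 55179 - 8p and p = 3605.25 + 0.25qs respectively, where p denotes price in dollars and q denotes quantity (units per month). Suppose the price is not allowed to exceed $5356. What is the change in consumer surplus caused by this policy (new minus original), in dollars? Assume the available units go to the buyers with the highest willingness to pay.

Rearranging supply gives qs = 4p - 14421. Without the control the market clears where 55179 - 8p = 4p - 14421, i.e. p* = 5800 and q* = 8779.
Since 5356 < 5800, the ceiling is binding.
At p = 5356: qd = 55179 - 8·5356 = 12331 and qs = 4·5356 - 14421 = 7003.
Consumer surplus without the control is ½ · (6897.375 - 5800) · 8779 = 4816927.5625.
With the ceiling, 7003 units are sold at 5356 (assume they go to the highest-value buyers). The demand price at q = 7003 is 6022, so CS = ½ · [(6897.375 - 5356) + (6022 - 5356)] · 7003 = 7729123.5625.
Change in consumer surplus = 7729123.5625 - 4816927.5625 = 2912196.

2912196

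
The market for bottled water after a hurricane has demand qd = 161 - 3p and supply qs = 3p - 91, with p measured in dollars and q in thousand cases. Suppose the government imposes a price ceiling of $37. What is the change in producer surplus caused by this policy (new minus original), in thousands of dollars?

In a free market, 161 - 3p = 3p - 91 gives the equilibrium p* = 42, q* = 35.
Since 37 < 42, the ceiling is binding.
At p = 37: qd = 161 - 3·37 = 50 and qs = 3·37 - 91 = 20.
Producer surplus without the control is ½ · (42 - 91/3) · 35 = 1225/6.
With the ceiling, producers sell 20 units at 37, so PS = ½ · (37 - 91/3) · 20 = 200/3.
Change in producer surplus = 200/3 - 1225/6 = -137.5.

-137.5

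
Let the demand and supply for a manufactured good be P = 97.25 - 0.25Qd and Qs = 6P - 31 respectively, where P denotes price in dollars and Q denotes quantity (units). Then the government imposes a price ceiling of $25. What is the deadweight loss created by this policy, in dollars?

2167.5

Rearranging demand gives Qd = 389 - 4P. Equilibrium: 389 - 4P = 6P - 31, so 420 = 10P and P* = 42, Q* = 221.
Since 25 < 42, the ceiling is binding.
At P = 25: Qd = 389 - 4·25 = 289 and Qs = 6·25 - 31 = 119.
Quantity traded falls to 119. At Q = 119 the demand price is (389 - 119)/4 = 67.5 and the supply price is (31 + 119)/6 = 25.
Deadweight loss = ½ · (67.5 - 25) · (221 - 119) = ½ · 42.5 · 102 = 2167.5.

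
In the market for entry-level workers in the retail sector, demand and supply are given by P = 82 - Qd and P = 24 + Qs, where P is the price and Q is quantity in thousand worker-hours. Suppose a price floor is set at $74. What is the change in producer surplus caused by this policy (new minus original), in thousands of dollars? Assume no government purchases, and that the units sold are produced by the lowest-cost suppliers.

-52.5

Rearranging demand gives Qd = 82 - P; rearranging supply gives Qs = P - 24. In a free market, 82 - P = P - 24 gives the equilibrium P* = 53, Q* = 29.
Because the floor (74) lies above the market-clearing price, it is binding.
At P = 74: Qd = 82 - 74 = 8 and Qs = 74 - 24 = 50.
Producer surplus without the control is ½ · (53 - 24) · 29 = 420.5.
With the floor, 8 units are sold at 74. The supply price at Q = 8 is 32, so PS = ½ · [(74 - 24) + (74 - 32)] · 8 = 368.
Change in producer surplus = 368 - 420.5 = -52.5.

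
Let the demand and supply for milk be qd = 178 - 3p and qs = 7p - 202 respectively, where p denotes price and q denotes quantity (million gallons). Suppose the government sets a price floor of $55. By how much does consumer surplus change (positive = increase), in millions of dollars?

Without the control the market clears where 178 - 3p = 7p - 202, i.e. p* = 38 and q* = 64.
The floor of 55 is above the equilibrium price 38, so it binds.
At p = 55: qd = 178 - 3·55 = 13 and qs = 7·55 - 202 = 183.
Consumer surplus without the control is ½ · (178/3 - 38) · 64 = 2048/3.
With the floor, consumers buy 13 units at 55, so CS = ½ · (178/3 - 55) · 13 = 169/6.
Change in consumer surplus = 169/6 - 2048/3 = -654.5.

-654.5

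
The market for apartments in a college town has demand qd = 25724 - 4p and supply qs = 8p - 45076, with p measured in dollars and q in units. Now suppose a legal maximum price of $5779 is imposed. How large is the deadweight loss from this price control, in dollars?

175692

Without the control the market clears where 25724 - 4p = 8p - 45076, i.e. p* = 5900 and q* = 2124.
Since 5779 < 5900, the ceiling is binding.
At p = 5779: qd = 25724 - 4·5779 = 2608 and qs = 8·5779 - 45076 = 1156.
Quantity traded falls to 1156. At q = 1156 the demand price is (25724 - 1156)/4 = 6142 and the supply price is (45076 + 1156)/8 = 5779.
Deadweight loss = ½ · (6142 - 5779) · (2124 - 1156) = ½ · 363 · 968 = 175692.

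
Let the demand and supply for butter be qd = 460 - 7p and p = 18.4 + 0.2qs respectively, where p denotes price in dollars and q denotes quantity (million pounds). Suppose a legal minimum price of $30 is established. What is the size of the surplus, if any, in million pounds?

Rearranging supply gives qs = 5p - 92. Equilibrium: 460 - 7p = 5p - 92, so 552 = 12p and p* = 46, q* = 138.
Since 30 is below p* = 46, the floor does not bind and the free-market outcome prevails.
Since the control does not bind, there is no surplus.

0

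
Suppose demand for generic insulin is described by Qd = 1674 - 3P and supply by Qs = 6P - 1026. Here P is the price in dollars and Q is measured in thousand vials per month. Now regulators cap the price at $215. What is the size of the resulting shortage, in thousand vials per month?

765

In a free market, 1674 - 3P = 6P - 1026 gives the equilibrium P* = 300, Q* = 774.
The ceiling of 215 is below the equilibrium price 300, so it binds.
At P = 215: Qd = 1674 - 3·215 = 1029 and Qs = 6·215 - 1026 = 264.
Shortage = Qd - Qs = 1029 - 264 = 765.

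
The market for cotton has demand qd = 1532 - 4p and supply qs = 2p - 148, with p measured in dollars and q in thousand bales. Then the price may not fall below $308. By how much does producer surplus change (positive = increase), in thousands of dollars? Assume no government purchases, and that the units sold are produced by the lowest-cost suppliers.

5264

Equilibrium: 1532 - 4p = 2p - 148, so 1680 = 6p and p* = 280, q* = 412.
Because the floor (308) lies above the market-clearing price, it is binding.
At p = 308: qd = 1532 - 4·308 = 300 and qs = 2·308 - 148 = 468.
Producer surplus without the control is ½ · (280 - 74) · 412 = 42436.
With the floor, 300 units are sold at 308. The supply price at q = 300 is 224, so PS = ½ · [(308 - 74) + (308 - 224)] · 300 = 47700.
Change in producer surplus = 47700 - 42436 = 5264.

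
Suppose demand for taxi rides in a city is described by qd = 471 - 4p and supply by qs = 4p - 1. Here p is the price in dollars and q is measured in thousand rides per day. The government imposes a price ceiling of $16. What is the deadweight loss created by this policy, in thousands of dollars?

Equilibrium: 471 - 4p = 4p - 1, so 472 = 8p and p* = 59, q* = 235.
Because the ceiling (16) lies below the market-clearing price, it is binding.
At p = 16: qd = 471 - 4·16 = 407 and qs = 4·16 - 1 = 63.
Quantity traded falls to 63. At q = 63 the demand price is (471 - 63)/4 = 102 and the supply price is (1 + 63)/4 = 16.
Deadweight loss = ½ · (102 - 16) · (235 - 63) = ½ · 86 · 172 = 7396.

7396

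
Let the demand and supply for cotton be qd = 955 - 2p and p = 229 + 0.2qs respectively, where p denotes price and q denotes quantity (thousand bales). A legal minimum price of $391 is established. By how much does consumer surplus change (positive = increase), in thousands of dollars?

-24024

Rearranging supply gives qs = 5p - 1145. Setting quantity demanded equal to quantity supplied, 955 - 2p = 5p - 1145, gives p* = 300 and q* = 355.
Since 391 > 300, the floor is binding.
At p = 391: qd = 955 - 2·391 = 173 and qs = 5·391 - 1145 = 810.
Consumer surplus without the control is ½ · (477.5 - 300) · 355 = 31506.25.
With the floor, consumers buy 173 units at 391, so CS = ½ · (477.5 - 391) · 173 = 7482.25.
Change in consumer surplus = 7482.25 - 31506.25 = -24024.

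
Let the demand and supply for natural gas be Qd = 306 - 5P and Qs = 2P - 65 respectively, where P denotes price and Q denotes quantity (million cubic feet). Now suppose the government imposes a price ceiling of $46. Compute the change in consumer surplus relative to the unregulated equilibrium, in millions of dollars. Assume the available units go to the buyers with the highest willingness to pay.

169.4

Equilibrium: 306 - 5P = 2P - 65, so 371 = 7P and P* = 53, Q* = 41.
Because the ceiling (46) lies below the market-clearing price, it is binding.
At P = 46: Qd = 306 - 5·46 = 76 and Qs = 2·46 - 65 = 27.
Consumer surplus without the control is ½ · (61.2 - 53) · 41 = 168.1.
With the ceiling, 27 units are sold at 46 (assume they go to the highest-value buyers). The demand price at Q = 27 is 55.8, so CS = ½ · [(61.2 - 46) + (55.8 - 46)] · 27 = 337.5.
Change in consumer surplus = 337.5 - 168.1 = 169.4.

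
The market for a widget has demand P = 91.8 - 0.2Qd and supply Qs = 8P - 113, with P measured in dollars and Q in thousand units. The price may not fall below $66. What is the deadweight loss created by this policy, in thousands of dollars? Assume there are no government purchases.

Rearranging demand gives Qd = 459 - 5P. Without the control the market clears where 459 - 5P = 8P - 113, i.e. P* = 44 and Q* = 239.
Because the floor (66) lies above the market-clearing price, it is binding.
At P = 66: Qd = 459 - 5·66 = 129 and Qs = 8·66 - 113 = 415.
Quantity traded falls to 129. At Q = 129 the demand price is (459 - 129)/5 = 66 and the supply price is (113 + 129)/8 = 30.25.
Deadweight loss = ½ · (66 - 30.25) · (239 - 129) = ½ · 35.75 · 110 = 1966.25.

1966.25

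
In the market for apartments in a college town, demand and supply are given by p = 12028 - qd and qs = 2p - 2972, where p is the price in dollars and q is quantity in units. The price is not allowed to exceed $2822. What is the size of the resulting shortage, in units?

6534

Rearranging demand gives qd = 12028 - p. Equilibrium: 12028 - p = 2p - 2972, so 15000 = 3p and p* = 5000, q* = 7028.
Because the ceiling (2822) lies below the market-clearing price, it is binding.
At p = 2822: qd = 12028 - 2822 = 9206 and qs = 2·2822 - 2972 = 2672.
Shortage = qd - qs = 9206 - 2672 = 6534.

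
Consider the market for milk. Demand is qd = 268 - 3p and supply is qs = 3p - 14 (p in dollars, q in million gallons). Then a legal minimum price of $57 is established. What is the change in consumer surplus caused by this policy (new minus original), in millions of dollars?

-1120

Setting quantity demanded equal to quantity supplied, 268 - 3p = 3p - 14, gives p* = 47 and q* = 127.
The floor of 57 is above the equilibrium price 47, so it binds.
At p = 57: qd = 268 - 3·57 = 97 and qs = 3·57 - 14 = 157.
Consumer surplus without the control is ½ · (268/3 - 47) · 127 = 16129/6.
With the floor, consumers buy 97 units at 57, so CS = ½ · (268/3 - 57) · 97 = 9409/6.
Change in consumer surplus = 9409/6 - 16129/6 = -1120.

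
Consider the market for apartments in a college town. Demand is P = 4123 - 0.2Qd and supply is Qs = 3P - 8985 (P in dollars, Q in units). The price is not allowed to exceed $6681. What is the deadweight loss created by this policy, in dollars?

Rearranging demand gives Qd = 20615 - 5P. Without the control the market clears where 20615 - 5P = 3P - 8985, i.e. P* = 3700 and Q* = 2115.
The ceiling of 6681 is above the equilibrium price 3700, so it is not binding; the market clears at P* = 3700, Q* = 2115.
Since the control does not bind, no trades are prevented and deadweight loss is zero.

0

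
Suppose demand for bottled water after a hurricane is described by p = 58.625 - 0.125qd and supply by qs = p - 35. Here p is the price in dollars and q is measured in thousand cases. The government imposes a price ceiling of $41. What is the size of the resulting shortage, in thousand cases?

Rearranging demand gives qd = 469 - 8p. In a free market, 469 - 8p = p - 35 gives the equilibrium p* = 56, q* = 21.
Because the ceiling (41) lies below the market-clearing price, it is binding.
At p = 41: qd = 469 - 8·41 = 141 and qs = 41 - 35 = 6.
Shortage = qd - qs = 141 - 6 = 135.

135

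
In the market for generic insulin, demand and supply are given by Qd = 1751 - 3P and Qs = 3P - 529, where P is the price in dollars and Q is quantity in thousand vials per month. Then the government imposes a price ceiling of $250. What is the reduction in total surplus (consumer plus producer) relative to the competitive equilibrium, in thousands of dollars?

In a free market, 1751 - 3P = 3P - 529 gives the equilibrium P* = 380, Q* = 611.
Because the ceiling (250) lies below the market-clearing price, it is binding.
At P = 250: Qd = 1751 - 3·250 = 1001 and Qs = 3·250 - 529 = 221.
Quantity traded falls to 221. At Q = 221 the demand price is (1751 - 221)/3 = 510 and the supply price is (529 + 221)/3 = 250.
Deadweight loss = ½ · (510 - 250) · (611 - 221) = ½ · 260 · 390 = 50700.

50700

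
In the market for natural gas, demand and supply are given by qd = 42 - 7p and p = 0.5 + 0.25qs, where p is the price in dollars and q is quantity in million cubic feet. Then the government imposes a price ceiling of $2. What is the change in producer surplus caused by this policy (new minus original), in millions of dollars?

Rearranging supply gives qs = 4p - 2. Equilibrium: 42 - 7p = 4p - 2, so 44 = 11p and p* = 4, q* = 14.
Since 2 < 4, the ceiling is binding.
At p = 2: qd = 42 - 7·2 = 28 and qs = 4·2 - 2 = 6.
Producer surplus without the control is ½ · (4 - 0.5) · 14 = 24.5.
With the ceiling, producers sell 6 units at 2, so PS = ½ · (2 - 0.5) · 6 = 4.5.
Change in producer surplus = 4.5 - 24.5 = -20.

-20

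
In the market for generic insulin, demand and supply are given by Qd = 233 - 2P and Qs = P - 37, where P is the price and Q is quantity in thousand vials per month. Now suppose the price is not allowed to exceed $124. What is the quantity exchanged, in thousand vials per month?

53

In a free market, 233 - 2P = P - 37 gives the equilibrium P* = 90, Q* = 53.
The ceiling of 124 is above the equilibrium price 90, so it is not binding; the market clears at P* = 90, Q* = 53.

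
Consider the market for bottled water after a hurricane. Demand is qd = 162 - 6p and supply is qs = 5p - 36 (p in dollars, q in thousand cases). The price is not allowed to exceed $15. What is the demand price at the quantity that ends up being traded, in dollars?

20.5

Setting quantity demanded equal to quantity supplied, 162 - 6p = 5p - 36, gives p* = 18 and q* = 54.
Because the ceiling (15) lies below the market-clearing price, it is binding.
At p = 15: qd = 162 - 6·15 = 72 and qs = 5·15 - 36 = 39.
Only 39 units reach the market. On the demand curve, the marginal buyer's willingness to pay at q = 39 is (162 - 39)/6 = 20.5.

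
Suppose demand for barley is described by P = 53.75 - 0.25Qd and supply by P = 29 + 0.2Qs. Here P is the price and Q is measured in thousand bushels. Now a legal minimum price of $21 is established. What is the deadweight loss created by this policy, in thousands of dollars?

Rearranging demand gives Qd = 215 - 4P; rearranging supply gives Qs = 5P - 145. Equilibrium: 215 - 4P = 5P - 145, so 360 = 9P and P* = 40, Q* = 55.
Since 21 is below P* = 40, the floor does not bind and the free-market outcome prevails.
Since the control does not bind, no trades are prevented and deadweight loss is zero.

0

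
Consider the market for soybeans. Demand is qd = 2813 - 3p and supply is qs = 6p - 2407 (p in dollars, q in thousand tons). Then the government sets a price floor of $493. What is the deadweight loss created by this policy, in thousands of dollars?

In a free market, 2813 - 3p = 6p - 2407 gives the equilibrium p* = 580, q* = 1073.
The floor of 493 is below the equilibrium price 580, so it is not binding; the market clears at p* = 580, q* = 1073.
Since the control does not bind, no trades are prevented and deadweight loss is zero.

0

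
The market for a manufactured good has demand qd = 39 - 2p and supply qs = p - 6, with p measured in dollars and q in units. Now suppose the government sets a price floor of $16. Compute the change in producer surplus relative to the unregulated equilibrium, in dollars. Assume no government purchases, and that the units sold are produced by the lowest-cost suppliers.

5

Equilibrium: 39 - 2p = p - 6, so 45 = 3p and p* = 15, q* = 9.
The floor of 16 is above the equilibrium price 15, so it binds.
At p = 16: qd = 39 - 2·16 = 7 and qs = 16 - 6 = 10.
Producer surplus without the control is ½ · (15 - 6) · 9 = 40.5.
With the floor, 7 units are sold at 16. The supply price at q = 7 is 13, so PS = ½ · [(16 - 6) + (16 - 13)] · 7 = 45.5.
Change in producer surplus = 45.5 - 40.5 = 5.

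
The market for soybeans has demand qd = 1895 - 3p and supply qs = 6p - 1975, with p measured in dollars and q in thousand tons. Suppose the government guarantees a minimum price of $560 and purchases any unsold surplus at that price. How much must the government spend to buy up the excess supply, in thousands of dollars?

Setting quantity demanded equal to quantity supplied, 1895 - 3p = 6p - 1975, gives p* = 430 and q* = 605.
Since 560 > 430, the floor is binding.
At p = 560: qd = 1895 - 3·560 = 215 and qs = 6·560 - 1975 = 1385.
Surplus = qs - qd = 1170.
Government expenditure = surplus × support price = 1170 × 560 = 655200.

655200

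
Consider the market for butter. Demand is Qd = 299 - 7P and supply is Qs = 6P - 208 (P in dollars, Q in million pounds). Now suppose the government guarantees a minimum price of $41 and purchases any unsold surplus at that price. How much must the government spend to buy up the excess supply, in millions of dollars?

Without the control the market clears where 299 - 7P = 6P - 208, i.e. P* = 39 and Q* = 26.
Because the floor (41) lies above the market-clearing price, it is binding.
At P = 41: Qd = 299 - 7·41 = 12 and Qs = 6·41 - 208 = 38.
Surplus = Qs - Qd = 26.
Government expenditure = surplus × support price = 26 × 41 = 1066.

1066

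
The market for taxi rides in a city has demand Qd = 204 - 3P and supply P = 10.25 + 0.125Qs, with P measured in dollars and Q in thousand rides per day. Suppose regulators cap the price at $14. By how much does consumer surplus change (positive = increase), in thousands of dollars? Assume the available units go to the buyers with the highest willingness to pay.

Rearranging supply gives Qs = 8P - 82. Equilibrium: 204 - 3P = 8P - 82, so 286 = 11P and P* = 26, Q* = 126.
The ceiling of 14 is below the equilibrium price 26, so it binds.
At P = 14: Qd = 204 - 3·14 = 162 and Qs = 8·14 - 82 = 30.
Consumer surplus without the control is ½ · (68 - 26) · 126 = 2646.
With the ceiling, 30 units are sold at 14 (assume they go to the highest-value buyers). The demand price at Q = 30 is 58, so CS = ½ · [(68 - 14) + (58 - 14)] · 30 = 1470.
Change in consumer surplus = 1470 - 2646 = -1176.

-1176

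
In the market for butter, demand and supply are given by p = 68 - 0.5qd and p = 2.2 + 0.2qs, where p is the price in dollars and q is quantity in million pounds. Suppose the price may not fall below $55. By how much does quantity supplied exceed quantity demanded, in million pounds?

238

Rearranging demand gives qd = 136 - 2p; rearranging supply gives qs = 5p - 11. Without the control the market clears where 136 - 2p = 5p - 11, i.e. p* = 21 and q* = 94.
Because the floor (55) lies above the market-clearing price, it is binding.
At p = 55: qd = 136 - 2·55 = 26 and qs = 5·55 - 11 = 264.
Surplus = qs - qd = 264 - 26 = 238.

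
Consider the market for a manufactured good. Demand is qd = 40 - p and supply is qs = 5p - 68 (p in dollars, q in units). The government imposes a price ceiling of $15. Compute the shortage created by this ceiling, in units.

18

In a free market, 40 - p = 5p - 68 gives the equilibrium p* = 18, q* = 22.
Since 15 < 18, the ceiling is binding.
At p = 15: qd = 40 - 15 = 25 and qs = 5·15 - 68 = 7.
Shortage = qd - qs = 25 - 7 = 18.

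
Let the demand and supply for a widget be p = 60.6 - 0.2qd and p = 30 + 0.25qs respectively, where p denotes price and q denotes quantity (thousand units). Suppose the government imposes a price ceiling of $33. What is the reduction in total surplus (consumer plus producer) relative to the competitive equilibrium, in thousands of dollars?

705.6

Rearranging demand gives qd = 303 - 5p; rearranging supply gives qs = 4p - 120. In a free market, 303 - 5p = 4p - 120 gives the equilibrium p* = 47, q* = 68.
Since 33 < 47, the ceiling is binding.
At p = 33: qd = 303 - 5·33 = 138 and qs = 4·33 - 120 = 12.
Quantity traded falls to 12. At q = 12 the demand price is (303 - 12)/5 = 58.2 and the supply price is (120 + 12)/4 = 33.
Deadweight loss = ½ · (58.2 - 33) · (68 - 12) = ½ · 25.2 · 56 = 705.6.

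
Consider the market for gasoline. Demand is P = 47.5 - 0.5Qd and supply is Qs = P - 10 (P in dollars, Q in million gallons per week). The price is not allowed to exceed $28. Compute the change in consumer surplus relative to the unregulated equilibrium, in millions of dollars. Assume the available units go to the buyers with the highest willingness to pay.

113.75

Rearranging demand gives Qd = 95 - 2P. Without the control the market clears where 95 - 2P = P - 10, i.e. P* = 35 and Q* = 25.
Because the ceiling (28) lies below the market-clearing price, it is binding.
At P = 28: Qd = 95 - 2·28 = 39 and Qs = 28 - 10 = 18.
Consumer surplus without the control is ½ · (47.5 - 35) · 25 = 156.25.
With the ceiling, 18 units are sold at 28 (assume they go to the highest-value buyers). The demand price at Q = 18 is 38.5, so CS = ½ · [(47.5 - 28) + (38.5 - 28)] · 18 = 270.
Change in consumer surplus = 270 - 156.25 = 113.75.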